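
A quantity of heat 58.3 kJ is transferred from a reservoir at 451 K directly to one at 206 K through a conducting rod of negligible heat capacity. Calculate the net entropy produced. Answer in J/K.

ΔS_total = 154 J/K

ΔS_hot = −Q/T_H = −58300/451 = -129.3 J/K and ΔS_cold = +Q/T_C = 58300/206 = 283 J/K.
ΔS_total = -129.3 + 283 = 154 J/K, positive as the second law requires.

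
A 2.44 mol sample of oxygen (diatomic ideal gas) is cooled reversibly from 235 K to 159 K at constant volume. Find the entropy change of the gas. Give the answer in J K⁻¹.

At constant volume, ΔS = nC_V ln(T₂/T₁) with C_V = 5R/2 = 20.79 J mol⁻¹ K⁻¹.
ΔS = 2.44 × 20.79 × ln(159/235) = -19.8 J/K.

ΔS = -19.8 J/K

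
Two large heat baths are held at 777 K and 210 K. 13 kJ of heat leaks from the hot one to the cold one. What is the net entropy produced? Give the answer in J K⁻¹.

ΔS_hot = −Q/T_H = −13000/777 = -16.73 J/K and ΔS_cold = +Q/T_C = 13000/210 = 61.9 J/K.
ΔS_total = -16.73 + 61.9 = 45.2 J/K, positive as the second law requires.

ΔS_total = 45.2 J/K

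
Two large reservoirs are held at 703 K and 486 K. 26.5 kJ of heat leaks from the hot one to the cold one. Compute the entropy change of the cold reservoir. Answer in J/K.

The cold reservoir gains heat Q, so ΔS_cold = +Q/T_C = 26500/486 = 54.5 J/K.

ΔS_cold = 54.5 J/K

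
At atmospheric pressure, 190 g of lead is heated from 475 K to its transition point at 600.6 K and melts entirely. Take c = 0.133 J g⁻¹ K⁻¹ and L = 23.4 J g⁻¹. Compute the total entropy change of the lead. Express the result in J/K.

Warming step: ΔS₁ = m c ln(T_tr/T_i) = 190 × 0.133 × ln(600.6/475) = 5.929 J/K.
Phase change: ΔS₂ = +mL/T_tr = 190 × 23.4 / 600.6 = 7.403 J/K.
ΔS_total = (5.929) + (7.403) = 13.3 J/K.

ΔS = 13.3 J/K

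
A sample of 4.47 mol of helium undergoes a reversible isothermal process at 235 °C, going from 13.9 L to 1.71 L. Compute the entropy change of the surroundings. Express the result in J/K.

ΔS_surr = 77.9 J/K

For an isothermal ideal gas ΔS_gas = nR ln(V₂/V₁) = 4.47 × 8.314 × ln(1.71/13.9) = -77.9 J/K.
The process is reversible, so ΔS_surr = −ΔS_gas = 77.9 J/K and ΔS_universe = 0.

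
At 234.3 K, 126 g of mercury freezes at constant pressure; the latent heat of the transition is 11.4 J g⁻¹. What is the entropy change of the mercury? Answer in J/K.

Heat released by the substance: Q = −mL = −126 × 11.4 = −1436.4 J.
At constant T, ΔS = Q_rev/T = −1436.4 / 234.3 = -6.13 J/K.

ΔS = -6.13 J/K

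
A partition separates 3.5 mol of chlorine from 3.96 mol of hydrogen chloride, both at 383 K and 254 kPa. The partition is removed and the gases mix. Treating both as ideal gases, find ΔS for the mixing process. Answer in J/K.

ΔS_mix = 42.9 J/K

Mole fractions: x_A = 3.5/7.46 = 0.469, x_B = 0.531.
ΔS_mix = −R(n_A ln x_A + n_B ln x_B) = −8.314 × (3.5 ln 0.469 + 3.96 ln 0.531) = 42.9 J/K.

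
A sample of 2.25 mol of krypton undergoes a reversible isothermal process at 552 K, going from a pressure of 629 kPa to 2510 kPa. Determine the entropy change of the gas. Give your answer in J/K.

ΔS_gas = -25.9 J/K

For an isothermal ideal gas ΔS_gas = nR ln(P₁/P₂) = 2.25 × 8.314 × ln(629/2510) = -25.9 J/K.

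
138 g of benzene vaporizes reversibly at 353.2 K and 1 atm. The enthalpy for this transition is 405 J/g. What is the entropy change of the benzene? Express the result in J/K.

Heat absorbed by the substance: Q = mL = 138 × 405 = 55890 J.
At constant T, ΔS = Q_rev/T = 55890 / 353.2 = 158 J/K.

ΔS = 158 J/K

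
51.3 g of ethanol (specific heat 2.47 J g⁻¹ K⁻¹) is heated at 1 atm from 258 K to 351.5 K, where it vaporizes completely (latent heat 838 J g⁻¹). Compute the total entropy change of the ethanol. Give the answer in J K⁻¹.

ΔS = 161 J/K

Warming step: ΔS₁ = m c ln(T_tr/T_i) = 51.3 × 2.47 × ln(351.5/258) = 39.19 J/K.
Phase change: ΔS₂ = +mL/T_tr = 51.3 × 838 / 351.5 = 122.3 J/K.
ΔS_total = (39.19) + (122.3) = 161 J/K.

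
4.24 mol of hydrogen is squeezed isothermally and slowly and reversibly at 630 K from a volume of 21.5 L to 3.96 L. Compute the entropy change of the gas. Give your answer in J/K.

ΔS_gas = -59.6 J/K

For an isothermal ideal gas ΔS_gas = nR ln(V₂/V₁) = 4.24 × 8.314 × ln(3.96/21.5) = -59.6 J/K.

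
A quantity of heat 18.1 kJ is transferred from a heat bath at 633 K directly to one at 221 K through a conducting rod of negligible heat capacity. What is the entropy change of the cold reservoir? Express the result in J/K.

ΔS_cold = 81.9 J/K

The cold reservoir gains heat Q, so ΔS_cold = +Q/T_C = 18100/221 = 81.9 J/K.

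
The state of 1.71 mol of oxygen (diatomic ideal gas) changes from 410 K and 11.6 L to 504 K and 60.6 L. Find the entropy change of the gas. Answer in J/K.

ΔS = 30.8 J/K

Entropy is a state function: ΔS = nC_V ln(T₂/T₁) + nR ln(V₂/V₁), with C_V = 5R/2 = 20.79 J mol⁻¹ K⁻¹ for a diatomic ideal gas.
ΔS = 1.71 × [20.79 × ln(504/410) + 8.314 × ln(60.6/11.6)] = 30.8 J/K.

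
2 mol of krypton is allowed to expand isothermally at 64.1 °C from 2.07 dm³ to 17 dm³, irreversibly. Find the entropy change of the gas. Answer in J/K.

ΔS_gas = 35 J/K

Entropy is a state function, so ΔS_gas depends only on the end states.
For an isothermal ideal gas ΔS_gas = nR ln(V₂/V₁) = 2 × 8.314 × ln(17/2.07) = 35 J/K.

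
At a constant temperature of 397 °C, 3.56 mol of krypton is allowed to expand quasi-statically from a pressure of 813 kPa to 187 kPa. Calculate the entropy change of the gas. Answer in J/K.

For an isothermal ideal gas ΔS_gas = nR ln(P₁/P₂) = 3.56 × 8.314 × ln(813/187) = 43.5 J/K.

ΔS_gas = 43.5 J/K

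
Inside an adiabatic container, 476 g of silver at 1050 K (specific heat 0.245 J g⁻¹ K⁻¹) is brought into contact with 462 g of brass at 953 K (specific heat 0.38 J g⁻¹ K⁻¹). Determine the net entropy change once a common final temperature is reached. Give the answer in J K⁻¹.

ΔS_total = 0.331 J/K

Energy balance: T_f = (m₁c₁T₁ + m₂c₂T₂)/(m₁c₁ + m₂c₂) = 991.72 K.
ΔS₁ = m₁c₁ ln(T_f/T₁) = 116.62 × ln(991.72/1050) = -6.66 J/K.
ΔS₂ = m₂c₂ ln(T_f/T₂) = 175.56 × ln(991.72/953) = 6.991 J/K.
ΔS_total = -6.66 + 6.991 = 0.331 J/K.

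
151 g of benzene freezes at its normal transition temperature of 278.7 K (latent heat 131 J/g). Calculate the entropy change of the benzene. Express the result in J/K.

Heat released by the substance: Q = −mL = −151 × 131 = −19781 J.
At constant T, ΔS = Q_rev/T = −19781 / 278.7 = -71 J/K.

ΔS = -71 J/K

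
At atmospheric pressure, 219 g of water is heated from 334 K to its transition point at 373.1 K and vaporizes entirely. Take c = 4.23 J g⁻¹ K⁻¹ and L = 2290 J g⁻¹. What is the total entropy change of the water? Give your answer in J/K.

Warming step: ΔS₁ = m c ln(T_tr/T_i) = 219 × 4.23 × ln(373.1/334) = 102.6 J/K.
Phase change: ΔS₂ = +mL/T_tr = 219 × 2290 / 373.1 = 1344 J/K.
ΔS_total = (102.6) + (1344) = 1450 J/K.

ΔS = 1450 J/K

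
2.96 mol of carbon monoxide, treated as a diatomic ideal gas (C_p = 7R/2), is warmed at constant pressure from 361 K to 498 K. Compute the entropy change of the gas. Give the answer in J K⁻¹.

At constant pressure, ΔS = nC_p ln(T₂/T₁) with C_p = 7R/2 = 29.1 J mol⁻¹ K⁻¹.
ΔS = 2.96 × 29.1 × ln(498/361) = 27.7 J/K.

ΔS = 27.7 J/K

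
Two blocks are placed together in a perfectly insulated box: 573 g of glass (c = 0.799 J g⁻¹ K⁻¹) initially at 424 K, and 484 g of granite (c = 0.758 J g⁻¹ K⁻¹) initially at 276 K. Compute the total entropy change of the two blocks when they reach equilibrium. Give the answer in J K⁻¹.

Energy balance: T_f = (m₁c₁T₁ + m₂c₂T₂)/(m₁c₁ + m₂c₂) = 358.16 K.
ΔS₁ = m₁c₁ ln(T_f/T₁) = 457.827 × ln(358.16/424) = -77.26 J/K.
ΔS₂ = m₂c₂ ln(T_f/T₂) = 366.872 × ln(358.16/276) = 95.6 J/K.
ΔS_total = -77.26 + 95.6 = 18.3 J/K.

ΔS_total = 18.3 J/K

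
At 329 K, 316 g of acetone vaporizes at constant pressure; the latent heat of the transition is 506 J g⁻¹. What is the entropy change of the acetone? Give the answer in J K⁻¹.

ΔS = 486 J/K

Heat absorbed by the substance: Q = mL = 316 × 506 = 159896 J.
At constant T, ΔS = Q_rev/T = 159896 / 329 = 486 J/K.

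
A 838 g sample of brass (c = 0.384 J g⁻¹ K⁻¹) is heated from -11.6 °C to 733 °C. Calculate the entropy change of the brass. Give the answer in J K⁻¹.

ΔS = 434 J/K

In kelvin: T₁ = 261.55 K, T₂ = 1006.15 K. ΔS = ∫dQ_rev/T = m c ln(T₂/T₁) = 838 × 0.384 × ln(1006.15/261.55) = 434 J/K.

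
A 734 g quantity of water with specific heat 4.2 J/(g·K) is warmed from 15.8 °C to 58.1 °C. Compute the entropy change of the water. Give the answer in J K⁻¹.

In kelvin: T₁ = 288.95 K, T₂ = 331.25 K. ΔS = ∫dQ_rev/T = m c ln(T₂/T₁) = 734 × 4.2 × ln(331.25/288.95) = 421 J/K.

ΔS = 421 J/K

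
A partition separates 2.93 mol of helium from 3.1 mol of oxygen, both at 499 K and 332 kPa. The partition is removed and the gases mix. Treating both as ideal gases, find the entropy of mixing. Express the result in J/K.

Mole fractions: x_A = 2.93/6.03 = 0.486, x_B = 0.514.
ΔS_mix = −R(n_A ln x_A + n_B ln x_B) = −8.314 × (2.93 ln 0.486 + 3.1 ln 0.514) = 34.7 J/K.

ΔS_mix = 34.7 J/K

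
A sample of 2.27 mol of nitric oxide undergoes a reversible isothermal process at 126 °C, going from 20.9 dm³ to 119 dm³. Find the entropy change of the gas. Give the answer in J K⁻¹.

For an isothermal ideal gas ΔS_gas = nR ln(V₂/V₁) = 2.27 × 8.314 × ln(119/20.9) = 32.8 J/K.

ΔS_gas = 32.8 J/K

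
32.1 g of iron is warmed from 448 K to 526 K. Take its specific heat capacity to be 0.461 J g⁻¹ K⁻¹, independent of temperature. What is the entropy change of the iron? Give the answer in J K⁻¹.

ΔS = ∫dQ_rev/T = m c ln(T₂/T₁) = 32.1 × 0.461 × ln(526/448) = 2.38 J/K.

ΔS = 2.38 J/K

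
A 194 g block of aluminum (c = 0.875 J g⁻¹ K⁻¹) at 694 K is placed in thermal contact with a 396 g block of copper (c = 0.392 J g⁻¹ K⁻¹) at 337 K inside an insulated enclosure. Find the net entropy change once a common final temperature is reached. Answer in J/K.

ΔS_total = 20.5 J/K

Energy balance: T_f = (m₁c₁T₁ + m₂c₂T₂)/(m₁c₁ + m₂c₂) = 523.47 K.
ΔS₁ = m₁c₁ ln(T_f/T₁) = 169.75 × ln(523.47/694) = -47.87 J/K.
ΔS₂ = m₂c₂ ln(T_f/T₂) = 155.232 × ln(523.47/337) = 68.36 J/K.
ΔS_total = -47.87 + 68.36 = 20.5 J/K.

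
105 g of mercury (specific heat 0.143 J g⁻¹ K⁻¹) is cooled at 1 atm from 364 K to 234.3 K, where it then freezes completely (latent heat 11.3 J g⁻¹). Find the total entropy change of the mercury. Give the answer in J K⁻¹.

ΔS = -11.7 J/K

Cooling step: ΔS₁ = m c ln(T_tr/T_i) = 105 × 0.143 × ln(234.3/364) = -6.615 J/K.
Phase change: ΔS₂ = −mL/T_tr = −105 × 11.3 / 234.3 = -5.064 J/K.
ΔS_total = (-6.615) + (-5.064) = -11.7 J/K.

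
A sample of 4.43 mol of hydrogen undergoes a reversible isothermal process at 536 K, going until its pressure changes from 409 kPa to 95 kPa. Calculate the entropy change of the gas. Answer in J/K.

ΔS_gas = 53.8 J/K

For an isothermal ideal gas ΔS_gas = nR ln(P₁/P₂) = 4.43 × 8.314 × ln(409/95) = 53.8 J/K.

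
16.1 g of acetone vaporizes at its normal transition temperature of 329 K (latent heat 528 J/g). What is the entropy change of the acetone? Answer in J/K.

ΔS = 25.8 J/K

Heat absorbed by the substance: Q = mL = 16.1 × 528 = 8500.8 J.
At constant T, ΔS = Q_rev/T = 8500.8 / 329 = 25.8 J/K.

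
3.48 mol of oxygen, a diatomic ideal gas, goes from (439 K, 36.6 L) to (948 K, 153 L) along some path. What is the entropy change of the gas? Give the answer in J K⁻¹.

ΔS = 97.1 J/K

Entropy is a state function: ΔS = nC_V ln(T₂/T₁) + nR ln(V₂/V₁), with C_V = 5R/2 = 20.79 J mol⁻¹ K⁻¹ for a diatomic ideal gas.
ΔS = 3.48 × [20.79 × ln(948/439) + 8.314 × ln(153/36.6)] = 97.1 J/K.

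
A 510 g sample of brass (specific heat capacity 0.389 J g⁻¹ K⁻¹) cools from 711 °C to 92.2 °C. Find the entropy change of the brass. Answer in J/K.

In kelvin: T₁ = 984.15 K, T₂ = 365.35 K. ΔS = ∫dQ_rev/T = m c ln(T₂/T₁) = 510 × 0.389 × ln(365.35/984.15) = -197 J/K.

ΔS = -197 J/K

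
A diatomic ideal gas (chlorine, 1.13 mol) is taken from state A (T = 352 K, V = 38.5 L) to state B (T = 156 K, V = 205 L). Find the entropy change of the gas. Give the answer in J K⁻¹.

ΔS = -3.4 J/K

Entropy is a state function: ΔS = nC_V ln(T₂/T₁) + nR ln(V₂/V₁), with C_V = 5R/2 = 20.79 J mol⁻¹ K⁻¹ for a diatomic ideal gas.
ΔS = 1.13 × [20.79 × ln(156/352) + 8.314 × ln(205/38.5)] = -3.4 J/K.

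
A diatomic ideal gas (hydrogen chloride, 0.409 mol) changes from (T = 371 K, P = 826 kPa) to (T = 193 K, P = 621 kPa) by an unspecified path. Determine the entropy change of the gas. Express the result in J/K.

ΔS = nC_p ln(T₂/T₁) − nR ln(P₂/P₁), with C_p = 7R/2 = 29.1 J mol⁻¹ K⁻¹ for a diatomic ideal gas.
ΔS = 0.409 × [29.1 × ln(193/371) − 8.314 × ln(621/826)] = -6.81 J/K.

ΔS = -6.81 J/K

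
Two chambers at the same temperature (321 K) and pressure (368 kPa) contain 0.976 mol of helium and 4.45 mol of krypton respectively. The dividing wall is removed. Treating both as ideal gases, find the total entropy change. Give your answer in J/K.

ΔS_mix = 21.3 J/K

Mole fractions: x_A = 0.976/5.43 = 0.18, x_B = 0.82.
ΔS_mix = −R(n_A ln x_A + n_B ln x_B) = −8.314 × (0.976 ln 0.18 + 4.45 ln 0.82) = 21.3 J/K.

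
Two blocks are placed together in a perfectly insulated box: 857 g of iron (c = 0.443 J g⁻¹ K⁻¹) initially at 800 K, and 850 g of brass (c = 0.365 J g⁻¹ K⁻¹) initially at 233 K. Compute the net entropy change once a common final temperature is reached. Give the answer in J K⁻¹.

Energy balance: T_f = (m₁c₁T₁ + m₂c₂T₂)/(m₁c₁ + m₂c₂) = 545.02 K.
ΔS₁ = m₁c₁ ln(T_f/T₁) = 379.651 × ln(545.02/800) = -145.7 J/K.
ΔS₂ = m₂c₂ ln(T_f/T₂) = 310.25 × ln(545.02/233) = 263.6 J/K.
ΔS_total = -145.7 + 263.6 = 118 J/K.

ΔS_total = 118 J/K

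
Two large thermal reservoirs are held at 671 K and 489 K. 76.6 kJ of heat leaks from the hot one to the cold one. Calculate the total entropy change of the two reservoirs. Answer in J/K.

ΔS_total = 42.5 J/K

ΔS_hot = −Q/T_H = −76600/671 = -114.16 J/K and ΔS_cold = +Q/T_C = 76600/489 = 156.65 J/K.
ΔS_total = -114.16 + 156.65 = 42.5 J/K, positive as the second law requires.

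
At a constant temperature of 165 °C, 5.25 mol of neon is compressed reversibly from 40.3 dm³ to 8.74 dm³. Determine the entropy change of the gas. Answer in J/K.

ΔS_gas = -66.7 J/K

For an isothermal ideal gas ΔS_gas = nR ln(V₂/V₁) = 5.25 × 8.314 × ln(8.74/40.3) = -66.7 J/K.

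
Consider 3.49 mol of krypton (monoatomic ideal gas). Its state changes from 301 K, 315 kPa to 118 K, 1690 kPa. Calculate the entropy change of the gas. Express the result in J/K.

ΔS = -117 J/K

ΔS = nC_p ln(T₂/T₁) − nR ln(P₂/P₁), with C_p = 5R/2 = 20.79 J mol⁻¹ K⁻¹ for a monoatomic ideal gas.
ΔS = 3.49 × [20.79 × ln(118/301) − 8.314 × ln(1690/315)] = -117 J/K.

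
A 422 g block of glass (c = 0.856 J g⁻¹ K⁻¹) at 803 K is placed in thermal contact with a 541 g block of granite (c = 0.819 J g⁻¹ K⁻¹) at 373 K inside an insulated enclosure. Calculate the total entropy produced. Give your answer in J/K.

Energy balance: T_f = (m₁c₁T₁ + m₂c₂T₂)/(m₁c₁ + m₂c₂) = 566.12 K.
ΔS₁ = m₁c₁ ln(T_f/T₁) = 361.232 × ln(566.12/803) = -126.3 J/K.
ΔS₂ = m₂c₂ ln(T_f/T₂) = 443.079 × ln(566.12/373) = 184.9 J/K.
ΔS_total = -126.3 + 184.9 = 58.6 J/K.

ΔS_total = 58.6 J/K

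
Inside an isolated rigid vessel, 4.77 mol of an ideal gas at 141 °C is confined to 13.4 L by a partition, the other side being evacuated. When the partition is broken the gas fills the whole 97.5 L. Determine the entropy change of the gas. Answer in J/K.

ΔS_gas = 78.7 J/K

No heat is exchanged and no work is done, so the ideal-gas temperature stays constant.
Entropy is a state function; using a reversible isothermal path, ΔS_gas = nR ln(V₂/V₁) = 4.77 × 8.314 × ln(97.5/13.4) = 78.7 J/K.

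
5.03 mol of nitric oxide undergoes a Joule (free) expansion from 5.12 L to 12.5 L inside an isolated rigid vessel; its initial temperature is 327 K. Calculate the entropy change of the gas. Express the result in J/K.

ΔS_gas = 37.3 J/K

No heat is exchanged and no work is done, so the ideal-gas temperature stays constant.
Entropy is a state function; using a reversible isothermal path, ΔS_gas = nR ln(V₂/V₁) = 5.03 × 8.314 × ln(12.5/5.12) = 37.3 J/K.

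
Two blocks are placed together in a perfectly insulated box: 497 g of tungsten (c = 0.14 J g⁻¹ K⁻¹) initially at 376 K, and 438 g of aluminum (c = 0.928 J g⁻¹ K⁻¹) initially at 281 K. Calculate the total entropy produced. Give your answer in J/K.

Energy balance: T_f = (m₁c₁T₁ + m₂c₂T₂)/(m₁c₁ + m₂c₂) = 294.89 K.
ΔS₁ = m₁c₁ ln(T_f/T₁) = 69.58 × ln(294.89/376) = -16.908 J/K.
ΔS₂ = m₂c₂ ln(T_f/T₂) = 406.464 × ln(294.89/281) = 19.605 J/K.
ΔS_total = -16.908 + 19.605 = 2.7 J/K.

ΔS_total = 2.7 J/K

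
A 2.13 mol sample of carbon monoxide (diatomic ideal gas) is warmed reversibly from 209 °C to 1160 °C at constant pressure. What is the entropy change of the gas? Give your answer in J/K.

In kelvin: T₁ = 482.15 K, T₂ = 1433.15 K. At constant pressure, ΔS = nC_p ln(T₂/T₁) with C_p = 7R/2 = 29.1 J mol⁻¹ K⁻¹.
ΔS = 2.13 × 29.1 × ln(1433.15/482.15) = 67.5 J/K.

ΔS = 67.5 J/K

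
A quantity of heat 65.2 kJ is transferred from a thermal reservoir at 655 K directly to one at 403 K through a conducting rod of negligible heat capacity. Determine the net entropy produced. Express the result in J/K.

ΔS_total = 62.2 J/K

ΔS_hot = −Q/T_H = −65200/655 = -99.542 J/K and ΔS_cold = +Q/T_C = 65200/403 = 161.79 J/K.
ΔS_total = -99.542 + 161.79 = 62.2 J/K, positive as the second law requires.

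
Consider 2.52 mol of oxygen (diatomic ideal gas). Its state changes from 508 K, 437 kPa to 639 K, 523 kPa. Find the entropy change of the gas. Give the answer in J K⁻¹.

ΔS = nC_p ln(T₂/T₁) − nR ln(P₂/P₁), with C_p = 7R/2 = 29.1 J mol⁻¹ K⁻¹ for a diatomic ideal gas.
ΔS = 2.52 × [29.1 × ln(639/508) − 8.314 × ln(523/437)] = 13.1 J/K.

ΔS = 13.1 J/K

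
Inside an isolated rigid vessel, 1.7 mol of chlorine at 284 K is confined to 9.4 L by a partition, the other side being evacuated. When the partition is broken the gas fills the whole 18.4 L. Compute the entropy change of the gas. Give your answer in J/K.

No heat is exchanged and no work is done, so the ideal-gas temperature stays constant.
Entropy is a state function; using a reversible isothermal path, ΔS_gas = nR ln(V₂/V₁) = 1.7 × 8.314 × ln(18.4/9.4) = 9.49 J/K.

ΔS_gas = 9.49 J/K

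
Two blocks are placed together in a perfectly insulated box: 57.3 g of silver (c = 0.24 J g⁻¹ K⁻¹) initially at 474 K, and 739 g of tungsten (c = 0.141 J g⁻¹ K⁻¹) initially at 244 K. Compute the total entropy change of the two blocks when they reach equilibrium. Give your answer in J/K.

Energy balance: T_f = (m₁c₁T₁ + m₂c₂T₂)/(m₁c₁ + m₂c₂) = 270.82 K.
ΔS₁ = m₁c₁ ln(T_f/T₁) = 13.752 × ln(270.82/474) = -7.6979 J/K.
ΔS₂ = m₂c₂ ln(T_f/T₂) = 104.199 × ln(270.82/244) = 10.865 J/K.
ΔS_total = -7.6979 + 10.865 = 3.17 J/K.

ΔS_total = 3.17 J/K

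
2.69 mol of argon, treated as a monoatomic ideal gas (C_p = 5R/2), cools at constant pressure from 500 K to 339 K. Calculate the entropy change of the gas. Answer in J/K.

ΔS = -21.7 J/K

At constant pressure, ΔS = nC_p ln(T₂/T₁) with C_p = 5R/2 = 20.79 J mol⁻¹ K⁻¹.
ΔS = 2.69 × 20.79 × ln(339/500) = -21.7 J/K.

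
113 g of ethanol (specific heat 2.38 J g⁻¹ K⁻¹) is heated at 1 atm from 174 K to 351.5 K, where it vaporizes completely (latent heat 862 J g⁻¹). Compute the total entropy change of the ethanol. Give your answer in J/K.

Warming step: ΔS₁ = m c ln(T_tr/T_i) = 113 × 2.38 × ln(351.5/174) = 189.1 J/K.
Phase change: ΔS₂ = +mL/T_tr = 113 × 862 / 351.5 = 277.1 J/K.
ΔS_total = (189.1) + (277.1) = 466 J/K.

ΔS = 466 J/K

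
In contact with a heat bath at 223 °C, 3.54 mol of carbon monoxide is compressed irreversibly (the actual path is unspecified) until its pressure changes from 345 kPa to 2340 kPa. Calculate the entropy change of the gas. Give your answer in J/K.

Entropy is a state function, so ΔS_gas depends only on the end states.
For an isothermal ideal gas ΔS_gas = nR ln(P₁/P₂) = 3.54 × 8.314 × ln(345/2340) = -56.3 J/K.

ΔS_gas = -56.3 J/K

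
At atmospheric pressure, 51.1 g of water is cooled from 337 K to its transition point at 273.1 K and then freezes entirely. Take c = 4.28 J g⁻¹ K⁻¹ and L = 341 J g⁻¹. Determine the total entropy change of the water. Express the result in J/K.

ΔS = -110 J/K

Cooling step: ΔS₁ = m c ln(T_tr/T_i) = 51.1 × 4.28 × ln(273.1/337) = -45.98 J/K.
Phase change: ΔS₂ = −mL/T_tr = −51.1 × 341 / 273.1 = -63.8 J/K.
ΔS_total = (-45.98) + (-63.8) = -110 J/K.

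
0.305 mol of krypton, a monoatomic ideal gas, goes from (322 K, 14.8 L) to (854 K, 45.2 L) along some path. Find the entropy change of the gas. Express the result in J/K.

Entropy is a state function: ΔS = nC_V ln(T₂/T₁) + nR ln(V₂/V₁), with C_V = 3R/2 = 12.47 J mol⁻¹ K⁻¹ for a monoatomic ideal gas.
ΔS = 0.305 × [12.47 × ln(854/322) + 8.314 × ln(45.2/14.8)] = 6.54 J/K.

ΔS = 6.54 J/K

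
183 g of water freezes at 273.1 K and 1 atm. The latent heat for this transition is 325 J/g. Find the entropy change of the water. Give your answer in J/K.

ΔS = -218 J/K

Heat released by the substance: Q = −mL = −183 × 325 = −59475 J.
At constant T, ΔS = Q_rev/T = −59475 / 273.1 = -218 J/K.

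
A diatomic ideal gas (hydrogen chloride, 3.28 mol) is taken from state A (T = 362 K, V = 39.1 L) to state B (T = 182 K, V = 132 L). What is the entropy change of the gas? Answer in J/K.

Entropy is a state function: ΔS = nC_V ln(T₂/T₁) + nR ln(V₂/V₁), with C_V = 5R/2 = 20.79 J mol⁻¹ K⁻¹ for a diatomic ideal gas.
ΔS = 3.28 × [20.79 × ln(182/362) + 8.314 × ln(132/39.1)] = -13.7 J/K.

ΔS = -13.7 J/K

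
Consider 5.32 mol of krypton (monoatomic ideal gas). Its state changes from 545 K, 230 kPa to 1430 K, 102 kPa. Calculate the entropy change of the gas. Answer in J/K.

ΔS = nC_p ln(T₂/T₁) − nR ln(P₂/P₁), with C_p = 5R/2 = 20.79 J mol⁻¹ K⁻¹ for a monoatomic ideal gas.
ΔS = 5.32 × [20.79 × ln(1430/545) − 8.314 × ln(102/230)] = 143 J/K.

ΔS = 143 J/K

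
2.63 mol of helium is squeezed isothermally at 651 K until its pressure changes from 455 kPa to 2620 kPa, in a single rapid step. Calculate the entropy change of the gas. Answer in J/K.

Entropy is a state function, so ΔS_gas depends only on the end states.
For an isothermal ideal gas ΔS_gas = nR ln(P₁/P₂) = 2.63 × 8.314 × ln(455/2620) = -38.3 J/K.

ΔS_gas = -38.3 J/K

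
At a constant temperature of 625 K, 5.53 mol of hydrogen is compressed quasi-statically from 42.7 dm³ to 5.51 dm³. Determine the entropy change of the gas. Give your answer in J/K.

For an isothermal ideal gas ΔS_gas = nR ln(V₂/V₁) = 5.53 × 8.314 × ln(5.51/42.7) = -94.1 J/K.

ΔS_gas = -94.1 J/K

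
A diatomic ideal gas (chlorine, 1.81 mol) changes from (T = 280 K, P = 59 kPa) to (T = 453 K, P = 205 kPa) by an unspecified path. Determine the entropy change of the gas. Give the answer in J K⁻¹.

ΔS = 6.6 J/K

ΔS = nC_p ln(T₂/T₁) − nR ln(P₂/P₁), with C_p = 7R/2 = 29.1 J mol⁻¹ K⁻¹ for a diatomic ideal gas.
ΔS = 1.81 × [29.1 × ln(453/280) − 8.314 × ln(205/59)] = 6.6 J/K.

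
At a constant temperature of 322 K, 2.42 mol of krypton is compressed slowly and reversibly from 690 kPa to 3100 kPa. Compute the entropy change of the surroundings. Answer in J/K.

For an isothermal ideal gas ΔS_gas = nR ln(P₁/P₂) = 2.42 × 8.314 × ln(690/3100) = -30.2 J/K.
The process is reversible, so ΔS_surr = −ΔS_gas = 30.2 J/K and ΔS_universe = 0.

ΔS_surr = 30.2 J/K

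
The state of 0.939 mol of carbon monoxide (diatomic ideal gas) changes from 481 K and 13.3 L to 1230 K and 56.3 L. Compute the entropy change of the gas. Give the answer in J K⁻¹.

ΔS = 29.6 J/K

Entropy is a state function: ΔS = nC_V ln(T₂/T₁) + nR ln(V₂/V₁), with C_V = 5R/2 = 20.79 J mol⁻¹ K⁻¹ for a diatomic ideal gas.
ΔS = 0.939 × [20.79 × ln(1230/481) + 8.314 × ln(56.3/13.3)] = 29.6 J/K.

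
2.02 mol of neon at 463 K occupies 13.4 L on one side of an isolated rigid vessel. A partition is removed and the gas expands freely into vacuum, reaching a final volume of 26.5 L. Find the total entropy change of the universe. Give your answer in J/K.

No heat is exchanged and no work is done, so the ideal-gas temperature stays constant.
Entropy is a state function; using a reversible isothermal path, ΔS_gas = nR ln(V₂/V₁) = 2.02 × 8.314 × ln(26.5/13.4) = 11.5 J/K.
The insulated surroundings exchange no heat, so ΔS_surr = 0 and ΔS_universe = ΔS_gas.

ΔS_universe = 11.5 J/K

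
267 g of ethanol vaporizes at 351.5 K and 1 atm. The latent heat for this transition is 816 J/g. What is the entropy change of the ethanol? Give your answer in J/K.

ΔS = 620 J/K

Heat absorbed by the substance: Q = mL = 267 × 816 = 217872 J.
At constant T, ΔS = Q_rev/T = 217872 / 351.5 = 620 J/K.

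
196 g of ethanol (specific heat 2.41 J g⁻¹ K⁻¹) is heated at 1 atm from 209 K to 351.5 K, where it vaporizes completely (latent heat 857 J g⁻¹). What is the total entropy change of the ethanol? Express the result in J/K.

Warming step: ΔS₁ = m c ln(T_tr/T_i) = 196 × 2.41 × ln(351.5/209) = 245.57 J/K.
Phase change: ΔS₂ = +mL/T_tr = 196 × 857 / 351.5 = 477.87 J/K.
ΔS_total = (245.57) + (477.87) = 723 J/K.

ΔS = 723 J/K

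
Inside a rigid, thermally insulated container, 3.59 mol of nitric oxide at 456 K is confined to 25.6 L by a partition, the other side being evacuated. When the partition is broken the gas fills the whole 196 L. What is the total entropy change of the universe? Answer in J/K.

ΔS_universe = 60.8 J/K

For an ideal gas in free expansion Q = 0 and W = 0, so T is unchanged.
Entropy is a state function; using a reversible isothermal path, ΔS_gas = nR ln(V₂/V₁) = 3.59 × 8.314 × ln(196/25.6) = 60.8 J/K.
The insulated surroundings exchange no heat, so ΔS_surr = 0 and ΔS_universe = ΔS_gas.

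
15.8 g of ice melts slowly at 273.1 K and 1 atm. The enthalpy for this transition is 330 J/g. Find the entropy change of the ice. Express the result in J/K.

Heat absorbed by the substance: Q = mL = 15.8 × 330 = 5214 J.
At constant T, ΔS = Q_rev/T = 5214 / 273.1 = 19.1 J/K.

ΔS = 19.1 J/K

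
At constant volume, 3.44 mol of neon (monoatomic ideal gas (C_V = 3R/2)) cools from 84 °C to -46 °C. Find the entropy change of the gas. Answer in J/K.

In kelvin: T₁ = 357.15 K, T₂ = 227.15 K. At constant volume, ΔS = nC_V ln(T₂/T₁) with C_V = 3R/2 = 12.47 J mol⁻¹ K⁻¹.
ΔS = 3.44 × 12.47 × ln(227.15/357.15) = -19.4 J/K.

ΔS = -19.4 J/K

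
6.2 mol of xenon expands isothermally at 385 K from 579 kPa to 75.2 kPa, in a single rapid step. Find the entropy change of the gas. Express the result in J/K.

Entropy is a state function, so ΔS_gas depends only on the end states.
For an isothermal ideal gas ΔS_gas = nR ln(P₁/P₂) = 6.2 × 8.314 × ln(579/75.2) = 105 J/K.

ΔS_gas = 105 J/K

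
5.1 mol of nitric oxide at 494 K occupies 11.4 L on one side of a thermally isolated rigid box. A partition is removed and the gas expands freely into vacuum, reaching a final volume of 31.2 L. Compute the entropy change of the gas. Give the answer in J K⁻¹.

For an ideal gas in free expansion Q = 0 and W = 0, so T is unchanged.
Entropy is a state function; using a reversible isothermal path, ΔS_gas = nR ln(V₂/V₁) = 5.1 × 8.314 × ln(31.2/11.4) = 42.7 J/K.

ΔS_gas = 42.7 J/K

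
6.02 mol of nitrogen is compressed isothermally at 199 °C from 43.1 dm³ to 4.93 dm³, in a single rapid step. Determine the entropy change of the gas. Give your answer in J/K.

Entropy is a state function, so ΔS_gas depends only on the end states.
For an isothermal ideal gas ΔS_gas = nR ln(V₂/V₁) = 6.02 × 8.314 × ln(4.93/43.1) = -109 J/K.

ΔS_gas = -109 J/K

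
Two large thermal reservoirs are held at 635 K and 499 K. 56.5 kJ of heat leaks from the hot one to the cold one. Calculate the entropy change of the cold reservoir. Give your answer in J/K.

The cold reservoir gains heat Q, so ΔS_cold = +Q/T_C = 56500/499 = 113 J/K.

ΔS_cold = 113 J/K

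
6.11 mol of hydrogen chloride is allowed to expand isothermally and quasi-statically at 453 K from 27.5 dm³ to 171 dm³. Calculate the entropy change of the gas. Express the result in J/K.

ΔS_gas = 92.8 J/K

For an isothermal ideal gas ΔS_gas = nR ln(V₂/V₁) = 6.11 × 8.314 × ln(171/27.5) = 92.8 J/K.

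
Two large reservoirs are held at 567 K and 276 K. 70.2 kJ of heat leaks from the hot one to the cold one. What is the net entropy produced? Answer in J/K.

ΔS_total = 131 J/K

ΔS_hot = −Q/T_H = −70200/567 = -123.81 J/K and ΔS_cold = +Q/T_C = 70200/276 = 254.35 J/K.
ΔS_total = -123.81 + 254.35 = 131 J/K, positive as the second law requires.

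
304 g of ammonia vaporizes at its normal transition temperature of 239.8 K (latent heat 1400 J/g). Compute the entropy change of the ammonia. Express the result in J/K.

Heat absorbed by the substance: Q = mL = 304 × 1400 = 425600 J.
At constant T, ΔS = Q_rev/T = 425600 / 239.8 = 1770 J/K.

ΔS = 1770 J/K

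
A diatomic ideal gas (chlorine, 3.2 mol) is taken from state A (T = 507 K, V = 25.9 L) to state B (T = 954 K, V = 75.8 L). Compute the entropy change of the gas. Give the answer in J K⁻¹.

ΔS = 70.6 J/K

Entropy is a state function: ΔS = nC_V ln(T₂/T₁) + nR ln(V₂/V₁), with C_V = 5R/2 = 20.79 J mol⁻¹ K⁻¹ for a diatomic ideal gas.
ΔS = 3.2 × [20.79 × ln(954/507) + 8.314 × ln(75.8/25.9)] = 70.6 J/K.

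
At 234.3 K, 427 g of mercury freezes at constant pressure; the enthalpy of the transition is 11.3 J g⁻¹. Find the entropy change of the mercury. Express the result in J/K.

Heat released by the substance: Q = −mL = −427 × 11.3 = −4825.1 J.
At constant T, ΔS = Q_rev/T = −4825.1 / 234.3 = -20.6 J/K.

ΔS = -20.6 J/K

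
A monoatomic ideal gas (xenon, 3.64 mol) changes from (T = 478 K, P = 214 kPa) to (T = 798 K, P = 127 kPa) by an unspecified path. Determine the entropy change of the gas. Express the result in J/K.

ΔS = nC_p ln(T₂/T₁) − nR ln(P₂/P₁), with C_p = 5R/2 = 20.79 J mol⁻¹ K⁻¹ for a monoatomic ideal gas.
ΔS = 3.64 × [20.79 × ln(798/478) − 8.314 × ln(127/214)] = 54.6 J/K.

ΔS = 54.6 J/K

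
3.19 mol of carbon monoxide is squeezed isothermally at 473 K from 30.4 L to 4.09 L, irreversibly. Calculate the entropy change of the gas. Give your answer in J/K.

Entropy is a state function, so ΔS_gas depends only on the end states.
For an isothermal ideal gas ΔS_gas = nR ln(V₂/V₁) = 3.19 × 8.314 × ln(4.09/30.4) = -53.2 J/K.

ΔS_gas = -53.2 J/K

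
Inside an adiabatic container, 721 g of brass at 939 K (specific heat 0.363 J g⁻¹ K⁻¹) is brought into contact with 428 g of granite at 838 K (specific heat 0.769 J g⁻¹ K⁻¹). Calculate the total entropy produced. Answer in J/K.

ΔS_total = 0.948 J/K

Energy balance: T_f = (m₁c₁T₁ + m₂c₂T₂)/(m₁c₁ + m₂c₂) = 882.74 K.
ΔS₁ = m₁c₁ ln(T_f/T₁) = 261.723 × ln(882.74/939) = -16.1709 J/K.
ΔS₂ = m₂c₂ ln(T_f/T₂) = 329.132 × ln(882.74/838) = 17.1185 J/K.
ΔS_total = -16.1709 + 17.1185 = 0.948 J/K.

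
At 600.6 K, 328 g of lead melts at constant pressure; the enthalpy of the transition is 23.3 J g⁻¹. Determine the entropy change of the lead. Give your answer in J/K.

Heat absorbed by the substance: Q = mL = 328 × 23.3 = 7642.4 J.
At constant T, ΔS = Q_rev/T = 7642.4 / 600.6 = 12.7 J/K.

ΔS = 12.7 J/K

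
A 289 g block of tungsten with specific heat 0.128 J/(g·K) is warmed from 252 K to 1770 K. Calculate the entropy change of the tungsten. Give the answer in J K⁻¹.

ΔS = ∫dQ_rev/T = m c ln(T₂/T₁) = 289 × 0.128 × ln(1770/252) = 72.1 J/K.

ΔS = 72.1 J/K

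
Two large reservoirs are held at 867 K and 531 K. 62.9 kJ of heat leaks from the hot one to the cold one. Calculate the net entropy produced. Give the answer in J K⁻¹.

ΔS_hot = −Q/T_H = −62900/867 = -72.549 J/K and ΔS_cold = +Q/T_C = 62900/531 = 118.46 J/K.
ΔS_total = -72.549 + 118.46 = 45.9 J/K, positive as the second law requires.

ΔS_total = 45.9 J/K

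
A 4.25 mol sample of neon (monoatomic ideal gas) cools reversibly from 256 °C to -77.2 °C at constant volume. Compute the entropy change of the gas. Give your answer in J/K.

ΔS = -52.7 J/K

In kelvin: T₁ = 529.15 K, T₂ = 195.95 K. At constant volume, ΔS = nC_V ln(T₂/T₁) with C_V = 3R/2 = 12.47 J mol⁻¹ K⁻¹.
ΔS = 4.25 × 12.47 × ln(195.95/529.15) = -52.7 J/K.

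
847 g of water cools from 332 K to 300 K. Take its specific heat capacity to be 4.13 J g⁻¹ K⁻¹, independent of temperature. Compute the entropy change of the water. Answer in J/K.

ΔS = -355 J/K

ΔS = ∫dQ_rev/T = m c ln(T₂/T₁) = 847 × 4.13 × ln(300/332) = -355 J/K.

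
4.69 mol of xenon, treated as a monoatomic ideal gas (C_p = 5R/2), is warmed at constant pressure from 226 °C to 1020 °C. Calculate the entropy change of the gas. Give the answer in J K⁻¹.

ΔS = 92.8 J/K

In kelvin: T₁ = 499.15 K, T₂ = 1293.15 K. At constant pressure, ΔS = nC_p ln(T₂/T₁) with C_p = 5R/2 = 20.79 J mol⁻¹ K⁻¹.
ΔS = 4.69 × 20.79 × ln(1293.15/499.15) = 92.8 J/K.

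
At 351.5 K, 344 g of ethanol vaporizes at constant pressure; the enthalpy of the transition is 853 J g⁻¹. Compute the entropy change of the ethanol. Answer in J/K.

Heat absorbed by the substance: Q = mL = 344 × 853 = 293432 J.
At constant T, ΔS = Q_rev/T = 293432 / 351.5 = 835 J/K.

ΔS = 835 J/K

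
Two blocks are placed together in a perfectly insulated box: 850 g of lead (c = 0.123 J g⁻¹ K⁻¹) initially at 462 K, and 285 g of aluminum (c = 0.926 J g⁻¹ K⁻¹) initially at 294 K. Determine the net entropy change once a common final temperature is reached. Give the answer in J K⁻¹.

Energy balance: T_f = (m₁c₁T₁ + m₂c₂T₂)/(m₁c₁ + m₂c₂) = 341.67 K.
ΔS₁ = m₁c₁ ln(T_f/T₁) = 104.55 × ln(341.67/462) = -31.545 J/K.
ΔS₂ = m₂c₂ ln(T_f/T₂) = 263.91 × ln(341.67/294) = 39.656 J/K.
ΔS_total = -31.545 + 39.656 = 8.11 J/K.

ΔS_total = 8.11 J/K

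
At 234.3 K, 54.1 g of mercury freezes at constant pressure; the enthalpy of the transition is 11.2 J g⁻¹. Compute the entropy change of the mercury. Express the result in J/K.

Heat released by the substance: Q = −mL = −54.1 × 11.2 = −605.92 J.
At constant T, ΔS = Q_rev/T = −605.92 / 234.3 = -2.59 J/K.

ΔS = -2.59 J/K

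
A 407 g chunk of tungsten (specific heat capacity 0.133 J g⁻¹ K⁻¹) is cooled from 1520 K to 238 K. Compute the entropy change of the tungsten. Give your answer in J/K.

ΔS = ∫dQ_rev/T = m c ln(T₂/T₁) = 407 × 0.133 × ln(238/1520) = -100 J/K.

ΔS = -100 J/K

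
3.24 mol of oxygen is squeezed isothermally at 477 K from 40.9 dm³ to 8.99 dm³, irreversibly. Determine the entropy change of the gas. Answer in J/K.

ΔS_gas = -40.8 J/K

Entropy is a state function, so ΔS_gas depends only on the end states.
For an isothermal ideal gas ΔS_gas = nR ln(V₂/V₁) = 3.24 × 8.314 × ln(8.99/40.9) = -40.8 J/K.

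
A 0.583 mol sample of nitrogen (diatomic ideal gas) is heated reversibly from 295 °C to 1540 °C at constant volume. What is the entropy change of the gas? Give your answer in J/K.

In kelvin: T₁ = 568.15 K, T₂ = 1813.15 K. At constant volume, ΔS = nC_V ln(T₂/T₁) with C_V = 5R/2 = 20.79 J mol⁻¹ K⁻¹.
ΔS = 0.583 × 20.79 × ln(1813.15/568.15) = 14.1 J/K.

ΔS = 14.1 J/K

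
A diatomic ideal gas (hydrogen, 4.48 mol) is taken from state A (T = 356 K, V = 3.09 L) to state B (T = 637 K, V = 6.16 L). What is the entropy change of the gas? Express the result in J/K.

Entropy is a state function: ΔS = nC_V ln(T₂/T₁) + nR ln(V₂/V₁), with C_V = 5R/2 = 20.79 J mol⁻¹ K⁻¹ for a diatomic ideal gas.
ΔS = 4.48 × [20.79 × ln(637/356) + 8.314 × ln(6.16/3.09)] = 79.9 J/K.

ΔS = 79.9 J/K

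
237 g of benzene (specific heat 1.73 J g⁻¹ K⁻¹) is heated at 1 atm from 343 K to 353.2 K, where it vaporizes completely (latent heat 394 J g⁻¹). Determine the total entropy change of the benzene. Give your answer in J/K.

Warming step: ΔS₁ = m c ln(T_tr/T_i) = 237 × 1.73 × ln(353.2/343) = 12.01 J/K.
Phase change: ΔS₂ = +mL/T_tr = 237 × 394 / 353.2 = 264.4 J/K.
ΔS_total = (12.01) + (264.4) = 276 J/K.

ΔS = 276 J/K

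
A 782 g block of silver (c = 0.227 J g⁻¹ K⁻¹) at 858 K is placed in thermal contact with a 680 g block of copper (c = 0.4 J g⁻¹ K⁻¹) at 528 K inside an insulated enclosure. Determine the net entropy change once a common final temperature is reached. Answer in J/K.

ΔS_total = 13 J/K

Energy balance: T_f = (m₁c₁T₁ + m₂c₂T₂)/(m₁c₁ + m₂c₂) = 658.32 K.
ΔS₁ = m₁c₁ ln(T_f/T₁) = 177.514 × ln(658.32/858) = -47.03 J/K.
ΔS₂ = m₂c₂ ln(T_f/T₂) = 272 × ln(658.32/528) = 60 J/K.
ΔS_total = -47.03 + 60 = 13 J/K.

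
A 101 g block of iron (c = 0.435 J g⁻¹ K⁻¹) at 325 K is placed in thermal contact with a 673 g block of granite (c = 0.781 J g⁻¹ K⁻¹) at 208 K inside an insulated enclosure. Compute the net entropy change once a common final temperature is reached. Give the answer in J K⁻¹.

ΔS_total = 4.58 J/K

Energy balance: T_f = (m₁c₁T₁ + m₂c₂T₂)/(m₁c₁ + m₂c₂) = 217.03 K.
ΔS₁ = m₁c₁ ln(T_f/T₁) = 43.935 × ln(217.03/325) = -17.7414 J/K.
ΔS₂ = m₂c₂ ln(T_f/T₂) = 525.613 × ln(217.03/208) = 22.3261 J/K.
ΔS_total = -17.7414 + 22.3261 = 4.58 J/K.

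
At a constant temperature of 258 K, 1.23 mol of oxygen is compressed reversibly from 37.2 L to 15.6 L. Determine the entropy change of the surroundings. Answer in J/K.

For an isothermal ideal gas ΔS_gas = nR ln(V₂/V₁) = 1.23 × 8.314 × ln(15.6/37.2) = -8.89 J/K.
The process is reversible, so ΔS_surr = −ΔS_gas = 8.89 J/K and ΔS_universe = 0.

ΔS_surr = 8.89 J/K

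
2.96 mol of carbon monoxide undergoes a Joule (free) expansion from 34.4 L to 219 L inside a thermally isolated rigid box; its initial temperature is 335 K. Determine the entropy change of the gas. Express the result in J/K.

For an ideal gas in free expansion Q = 0 and W = 0, so T is unchanged.
Entropy is a state function; using a reversible isothermal path, ΔS_gas = nR ln(V₂/V₁) = 2.96 × 8.314 × ln(219/34.4) = 45.6 J/K.

ΔS_gas = 45.6 J/K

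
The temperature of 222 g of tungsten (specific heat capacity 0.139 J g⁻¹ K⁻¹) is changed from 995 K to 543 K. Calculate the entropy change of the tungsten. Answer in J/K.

ΔS = -18.7 J/K

ΔS = ∫dQ_rev/T = m c ln(T₂/T₁) = 222 × 0.139 × ln(543/995) = -18.7 J/K.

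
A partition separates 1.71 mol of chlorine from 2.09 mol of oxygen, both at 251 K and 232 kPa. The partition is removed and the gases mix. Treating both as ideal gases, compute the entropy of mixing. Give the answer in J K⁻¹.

Mole fractions: x_A = 1.71/3.8 = 0.45, x_B = 0.55.
ΔS_mix = −R(n_A ln x_A + n_B ln x_B) = −8.314 × (1.71 ln 0.45 + 2.09 ln 0.55) = 21.7 J/K.

ΔS_mix = 21.7 J/K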